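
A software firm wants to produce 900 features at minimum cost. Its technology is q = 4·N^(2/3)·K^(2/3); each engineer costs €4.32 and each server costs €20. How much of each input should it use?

N* = 125, K* = 27

Cost minimization requires the marginal rate of technical substitution to equal the input-price ratio: MP_N/MP_K = w/r.
Here MP_N/MP_K = (2/3)·(K/N)/(2/3) = (K/N). Setting this equal to 4.32/20 = 0.216 gives K = 0.216N.
Substituting into q = 900: 4·N^(2/3)·(0.216N)^(2/3) = 900.
Solving, N = 125 and K = 27.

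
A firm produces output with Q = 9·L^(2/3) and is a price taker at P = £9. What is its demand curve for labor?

L(w) = 157464/w³

MP_L = (2/3)·9·L^(-1/3) = 6·L^(-1/3).
Setting P·MP_L = w: 54·L^(-1/3) = w.
Solving for L: L^(-1/3) = w/54, so L = (54/w)^(3).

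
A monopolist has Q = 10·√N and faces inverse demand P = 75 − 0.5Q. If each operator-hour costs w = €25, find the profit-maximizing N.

Marginal revenue from the inverse demand is MR = 75 − Q.
The marginal product is MP_N = 5·N^(-1/2).
A monopolist hires until marginal revenue product equals the wage: MR·MP_N = w.
At N, Q = 10·√N. Substituting and solving: (75 − 10·√N)·5·N^(-1/2) = 25 gives N = 25.

N* = 25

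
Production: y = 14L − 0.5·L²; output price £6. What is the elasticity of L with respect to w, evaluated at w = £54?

ε = -1.8

From P·MP_L = w with MP_L = 14 − L, labor demand is L(w) = 14 − w/6.
dL/dw = −1/(6) = -1/6.
At w = 54, L = 5, so ε = (dL/dw)·(w/L) = (-1/6)·(54/5) = -1.8.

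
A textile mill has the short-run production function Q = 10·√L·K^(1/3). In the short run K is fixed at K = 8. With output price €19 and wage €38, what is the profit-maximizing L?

With K = 8, MP_L = (1/2)·10·L^(-1/2)·8^(1/3) = 10·L^(-1/2).
Profit maximization for a price taker requires P·MP_L = w: 19·10·L^(-1/2) = 38.
So L^(-1/2) = 0.2, which gives L = 25.

L* = 25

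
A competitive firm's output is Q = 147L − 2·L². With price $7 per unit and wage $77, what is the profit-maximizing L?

The marginal product of L is MP_L = 147 − 4L.
A price-taking firm hires until the value of the marginal product equals the wage: P·MP_L = w, so 7·(147 − 4L) = 77.
Then 147 − 4L = 11, giving L = 34.

L* = 34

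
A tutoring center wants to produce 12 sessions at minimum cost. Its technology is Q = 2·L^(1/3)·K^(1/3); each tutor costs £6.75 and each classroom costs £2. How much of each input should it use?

Cost minimization requires the marginal rate of technical substitution to equal the input-price ratio: MP_L/MP_K = w/r.
Here MP_L/MP_K = (1/3)·(K/L)/(1/3) = (K/L). Setting this equal to 6.75/2 = 3.375 gives K = 3.375L.
Substituting into Q = 12: 2·L^(1/3)·(3.375L)^(1/3) = 12.
Solving, L = 8 and K = 27.

L* = 8, K* = 27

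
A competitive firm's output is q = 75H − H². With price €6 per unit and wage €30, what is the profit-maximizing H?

The marginal product of H is MP_H = 75 − 2H.
A price-taking firm hires until the value of the marginal product equals the wage: P·MP_H = w, so 6·(75 − 2H) = 30.
Then 75 − 2H = 5, giving H = 35.

H* = 35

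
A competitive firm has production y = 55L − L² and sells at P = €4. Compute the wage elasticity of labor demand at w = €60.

ε = -0.375

From P·MP_L = w with MP_L = 55 − 2L, labor demand is L(w) = (55 − w/4)/2.
dL/dw = −1/(8) = -0.125.
At w = 60, L = 20, so ε = (dL/dw)·(w/L) = (-0.125)·(60/20) = -0.375.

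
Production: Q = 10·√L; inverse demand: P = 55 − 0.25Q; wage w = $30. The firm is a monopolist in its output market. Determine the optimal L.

Marginal revenue from the inverse demand is MR = 55 − 0.5Q.
The marginal product is MP_L = 5·L^(-1/2).
A monopolist hires until marginal revenue product equals the wage: MR·MP_L = w.
At L, Q = 10·√L. Substituting and solving: (55 − 5·√L)·5·L^(-1/2) = 30 gives L = 25.

L* = 25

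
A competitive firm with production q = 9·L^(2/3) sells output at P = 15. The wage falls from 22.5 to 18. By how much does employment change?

From P·MP_L = w with MP_L = 6·L^(-1/3), the labor demand is L(w) = (90/w)^(3).
At w = 22.5: L = 64. At w = 18: L = 125.
ΔL = 125 − 64 = 61.

ΔL = 61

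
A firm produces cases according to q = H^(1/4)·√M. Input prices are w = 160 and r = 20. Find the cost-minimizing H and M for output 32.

H* = 16, M* = 256

Cost minimization requires the marginal rate of technical substitution to equal the input-price ratio: MP_H/MP_M = w/r.
Here MP_H/MP_M = (1/4)·(M/H)/(1/2) = 0.5·(M/H). Setting this equal to 160/20 = 8 gives M = 16H.
Substituting into q = 32: H^(1/4)·(16H)^(1/2) = 32.
Solving, H = 16 and M = 256.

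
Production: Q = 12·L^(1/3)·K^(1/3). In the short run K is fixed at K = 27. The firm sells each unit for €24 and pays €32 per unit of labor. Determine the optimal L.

L* = 27

With K = 27, MP_L = (1/3)·12·L^(-2/3)·27^(1/3) = 12·L^(-2/3).
Profit maximization for a price taker requires P·MP_L = w: 24·12·L^(-2/3) = 32.
So L^(-2/3) = 1/9, which gives L = 27.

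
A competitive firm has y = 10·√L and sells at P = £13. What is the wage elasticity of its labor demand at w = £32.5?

MP_L = (1/2)·10·L^(-1/2), so P·MP_L = w gives 65·L^(-1/2) = w.
Solving, L(w) = (65/w)^(2). This is a constant-elasticity form: L ∝ w^(−2), so ε = −2.

ε = -2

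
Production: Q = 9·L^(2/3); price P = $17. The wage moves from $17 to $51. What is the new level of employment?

From P·MP_L = w with MP_L = 6·L^(-1/3), the labor demand is L(w) = (102/w)^(3).
At w = 17: L = 216. At w = 51: L = 8.

L* = 8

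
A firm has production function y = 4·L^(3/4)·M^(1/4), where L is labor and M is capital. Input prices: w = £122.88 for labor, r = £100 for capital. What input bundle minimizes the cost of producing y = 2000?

Cost minimization requires the marginal rate of technical substitution to equal the input-price ratio: MP_L/MP_M = w/r.
Here MP_L/MP_M = (3/4)·(M/L)/(1/4) = 3·(M/L). Setting this equal to 122.88/100 = 1.2288 gives M = 0.4096L.
Substituting into y = 2000: 4·L^(3/4)·(0.4096L)^(1/4) = 2000.
Solving, L = 625 and M = 256.

L* = 625, M* = 256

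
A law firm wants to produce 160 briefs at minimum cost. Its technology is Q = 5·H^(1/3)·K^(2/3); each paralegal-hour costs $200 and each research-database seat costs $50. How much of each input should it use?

Cost minimization requires the marginal rate of technical substitution to equal the input-price ratio: MP_H/MP_K = w/r.
Here MP_H/MP_K = (1/3)·(K/H)/(2/3) = 0.5·(K/H). Setting this equal to 200/50 = 4 gives K = 8H.
Substituting into Q = 160: 5·H^(1/3)·(8H)^(2/3) = 160.
Solving, H = 8 and K = 64.

H* = 8, K* = 64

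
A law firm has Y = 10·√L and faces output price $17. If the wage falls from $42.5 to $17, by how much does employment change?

From P·MP_L = w with MP_L = 5·L^(-1/2), the labor demand is L(w) = (85/w)^(2).
At w = 42.5: L = 4. At w = 17: L = 25.
ΔL = 25 − 4 = 21.

ΔL = 21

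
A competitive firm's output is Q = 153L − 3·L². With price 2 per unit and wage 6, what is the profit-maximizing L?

L* = 25

The marginal product of L is MP_L = 153 − 6L.
A price-taking firm hires until the value of the marginal product equals the wage: P·MP_L = w, so 2·(153 − 6L) = 6.
Then 153 − 6L = 3, giving L = 25.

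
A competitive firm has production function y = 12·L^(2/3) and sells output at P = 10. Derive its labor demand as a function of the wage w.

L(w) = 512000/w³

MP_L = (2/3)·12·L^(-1/3) = 8·L^(-1/3).
Setting P·MP_L = w: 80·L^(-1/3) = w.
Solving for L: L^(-1/3) = w/80, so L = (80/w)^(3).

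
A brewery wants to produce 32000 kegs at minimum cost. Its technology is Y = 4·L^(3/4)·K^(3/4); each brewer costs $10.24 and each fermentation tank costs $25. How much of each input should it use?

Cost minimization requires the marginal rate of technical substitution to equal the input-price ratio: MP_L/MP_K = w/r.
Here MP_L/MP_K = (3/4)·(K/L)/(3/4) = (K/L). Setting this equal to 10.24/25 = 0.4096 gives K = 0.4096L.
Substituting into Y = 32000: 4·L^(3/4)·(0.4096L)^(3/4) = 32000.
Solving, L = 625 and K = 256.

L* = 625, K* = 256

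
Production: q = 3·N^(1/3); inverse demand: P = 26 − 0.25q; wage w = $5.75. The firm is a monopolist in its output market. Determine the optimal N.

Marginal revenue from the inverse demand is MR = 26 − 0.5q.
The marginal product is MP_N = N^(-2/3).
A monopolist hires until marginal revenue product equals the wage: MR·MP_N = w.
At N, q = 3·N^(1/3). Substituting and solving: (26 − 1.5·N^(1/3))·N^(-2/3) = 5.75 gives N = 8.

N* = 8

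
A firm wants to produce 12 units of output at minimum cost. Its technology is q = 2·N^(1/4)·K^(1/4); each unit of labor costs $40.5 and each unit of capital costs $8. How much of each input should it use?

N* = 16, K* = 81

Cost minimization requires the marginal rate of technical substitution to equal the input-price ratio: MP_N/MP_K = w/r.
Here MP_N/MP_K = (1/4)·(K/N)/(1/4) = (K/N). Setting this equal to 40.5/8 = 5.0625 gives K = 5.0625N.
Substituting into q = 12: 2·N^(1/4)·(5.0625N)^(1/4) = 12.
Solving, N = 16 and K = 81.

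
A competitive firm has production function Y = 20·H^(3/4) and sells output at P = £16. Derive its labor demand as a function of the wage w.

H(w) = (240/w)^(4)

MP_H = (3/4)·20·H^(-1/4) = 15·H^(-1/4).
Setting P·MP_H = w: 240·H^(-1/4) = w.
Solving for H: H^(-1/4) = w/240, so H = (240/w)^(4).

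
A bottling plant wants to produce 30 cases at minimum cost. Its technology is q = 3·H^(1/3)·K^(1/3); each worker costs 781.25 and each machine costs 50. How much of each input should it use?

H* = 8, K* = 125

Cost minimization requires the marginal rate of technical substitution to equal the input-price ratio: MP_H/MP_K = w/r.
Here MP_H/MP_K = (1/3)·(K/H)/(1/3) = (K/H). Setting this equal to 781.25/50 = 15.625 gives K = 15.625H.
Substituting into q = 30: 3·H^(1/3)·(15.625H)^(1/3) = 30.
Solving, H = 8 and K = 125.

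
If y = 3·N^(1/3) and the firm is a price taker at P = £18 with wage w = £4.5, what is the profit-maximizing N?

N* = 8

MP_N = (1/3)·3·N^(-2/3) = N^(-2/3).
Profit maximization for a price taker requires P·MP_N = w: 18·N^(-2/3) = 4.5.
So N^(-2/3) = 0.25, which gives N = 8.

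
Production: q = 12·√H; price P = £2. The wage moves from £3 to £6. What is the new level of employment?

H* = 4

From P·MP_H = w with MP_H = 6·H^(-1/2), the labor demand is H(w) = (12/w)^(2).
At w = 3: H = 16. At w = 6: H = 4.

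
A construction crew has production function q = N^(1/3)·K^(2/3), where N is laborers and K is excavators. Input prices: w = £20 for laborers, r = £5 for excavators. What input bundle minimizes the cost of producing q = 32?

Cost minimization requires the marginal rate of technical substitution to equal the input-price ratio: MP_N/MP_K = w/r.
Here MP_N/MP_K = (1/3)·(K/N)/(2/3) = 0.5·(K/N). Setting this equal to 20/5 = 4 gives K = 8N.
Substituting into q = 32: N^(1/3)·(8N)^(2/3) = 32.
Solving, N = 8 and K = 64.

N* = 8, K* = 64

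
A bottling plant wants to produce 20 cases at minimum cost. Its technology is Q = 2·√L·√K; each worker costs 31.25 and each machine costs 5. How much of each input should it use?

Cost minimization requires the marginal rate of technical substitution to equal the input-price ratio: MP_L/MP_K = w/r.
Here MP_L/MP_K = (1/2)·(K/L)/(1/2) = (K/L). Setting this equal to 31.25/5 = 6.25 gives K = 6.25L.
Substituting into Q = 20: 2·L^(1/2)·(6.25L)^(1/2) = 20.
Solving, L = 4 and K = 25.

L* = 4, K* = 25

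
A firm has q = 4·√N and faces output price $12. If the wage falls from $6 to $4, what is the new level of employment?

From P·MP_N = w with MP_N = 2·N^(-1/2), the labor demand is N(w) = (24/w)^(2).
At w = 6: N = 16. At w = 4: N = 36.

N* = 36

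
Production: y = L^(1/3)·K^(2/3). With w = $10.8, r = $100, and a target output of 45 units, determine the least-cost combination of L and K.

Cost minimization requires the marginal rate of technical substitution to equal the input-price ratio: MP_L/MP_K = w/r.
Here MP_L/MP_K = (1/3)·(K/L)/(2/3) = 0.5·(K/L). Setting this equal to 10.8/100 = 0.108 gives K = 0.216L.
Substituting into y = 45: L^(1/3)·(0.216L)^(2/3) = 45.
Solving, L = 125 and K = 27.

L* = 125, K* = 27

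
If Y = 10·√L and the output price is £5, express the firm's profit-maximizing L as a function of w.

L(w) = 625/w²

MP_L = (1/2)·10·L^(-1/2) = 5·L^(-1/2).
Setting P·MP_L = w: 25·L^(-1/2) = w.
Solving for L: L^(-1/2) = w/25, so L = (25/w)^(2).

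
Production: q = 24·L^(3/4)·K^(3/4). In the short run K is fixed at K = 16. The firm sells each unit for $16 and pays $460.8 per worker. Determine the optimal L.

With K = 16, MP_L = (3/4)·24·L^(-1/4)·16^(3/4) = 144·L^(-1/4).
Profit maximization for a price taker requires P·MP_L = w: 16·144·L^(-1/4) = 460.8.
So L^(-1/4) = 0.2, which gives L = 625.

L* = 625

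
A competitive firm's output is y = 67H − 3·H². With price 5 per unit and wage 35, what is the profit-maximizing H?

H* = 10

The marginal product of H is MP_H = 67 − 6H.
A price-taking firm hires until the value of the marginal product equals the wage: P·MP_H = w, so 5·(67 − 6H) = 35.
Then 67 − 6H = 7, giving H = 10.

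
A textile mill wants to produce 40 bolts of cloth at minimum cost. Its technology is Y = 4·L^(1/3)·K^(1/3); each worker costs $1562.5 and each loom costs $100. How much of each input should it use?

L* = 8, K* = 125

Cost minimization requires the marginal rate of technical substitution to equal the input-price ratio: MP_L/MP_K = w/r.
Here MP_L/MP_K = (1/3)·(K/L)/(1/3) = (K/L). Setting this equal to 1562.5/100 = 15.625 gives K = 15.625L.
Substituting into Y = 40: 4·L^(1/3)·(15.625L)^(1/3) = 40.
Solving, L = 8 and K = 125.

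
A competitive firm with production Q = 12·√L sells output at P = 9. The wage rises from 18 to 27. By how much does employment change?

ΔL = -5

From P·MP_L = w with MP_L = 6·L^(-1/2), the labor demand is L(w) = (54/w)^(2).
At w = 18: L = 9. At w = 27: L = 4.
ΔL = 4 − 9 = -5.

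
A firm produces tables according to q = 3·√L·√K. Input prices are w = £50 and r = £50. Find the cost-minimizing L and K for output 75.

L* = 25, K* = 25

Cost minimization requires the marginal rate of technical substitution to equal the input-price ratio: MP_L/MP_K = w/r.
Here MP_L/MP_K = (1/2)·(K/L)/(1/2) = (K/L). Setting this equal to 50/50 = 1 gives K = L.
Substituting into q = 75: 3·L^(1/2)·(L)^(1/2) = 75.
Solving, L = 25 and K = 25.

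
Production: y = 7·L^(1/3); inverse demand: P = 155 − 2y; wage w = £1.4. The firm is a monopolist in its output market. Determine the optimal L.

L* = 125

Marginal revenue from the inverse demand is MR = 155 − 4y.
The marginal product is MP_L = (7/3)·L^(-2/3).
A monopolist hires until marginal revenue product equals the wage: MR·MP_L = w.
At L, y = 7·L^(1/3). Substituting and solving: (155 − 28·L^(1/3))·(7/3)·L^(-2/3) = 1.4 gives L = 125.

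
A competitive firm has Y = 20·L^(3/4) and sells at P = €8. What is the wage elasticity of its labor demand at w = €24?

MP_L = (3/4)·20·L^(-1/4), so P·MP_L = w gives 120·L^(-1/4) = w.
Solving, L(w) = (120/w)^(4). This is a constant-elasticity form: L ∝ w^(−4), so ε = −4.

ε = -4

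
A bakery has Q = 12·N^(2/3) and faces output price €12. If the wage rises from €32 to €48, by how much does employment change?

ΔN = -19

From P·MP_N = w with MP_N = 8·N^(-1/3), the labor demand is N(w) = (96/w)^(3).
At w = 32: N = 27. At w = 48: N = 8.
ΔN = 8 − 27 = -19.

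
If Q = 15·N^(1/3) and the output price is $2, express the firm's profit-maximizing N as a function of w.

N(w) = (10/w)^(3/2)

MP_N = (1/3)·15·N^(-2/3) = 5·N^(-2/3).
Setting P·MP_N = w: 10·N^(-2/3) = w.
Solving for N: N^(-2/3) = w/10, so N = (10/w)^(3/2).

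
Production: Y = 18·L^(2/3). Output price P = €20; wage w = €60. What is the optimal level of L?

MP_L = (2/3)·18·L^(-1/3) = 12·L^(-1/3).
Profit maximization for a price taker requires P·MP_L = w: 20·12·L^(-1/3) = 60.
So L^(-1/3) = 0.25, which gives L = 64.

L* = 64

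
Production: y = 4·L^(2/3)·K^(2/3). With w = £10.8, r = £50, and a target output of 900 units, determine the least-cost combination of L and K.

Cost minimization requires the marginal rate of technical substitution to equal the input-price ratio: MP_L/MP_K = w/r.
Here MP_L/MP_K = (2/3)·(K/L)/(2/3) = (K/L). Setting this equal to 10.8/50 = 0.216 gives K = 0.216L.
Substituting into y = 900: 4·L^(2/3)·(0.216L)^(2/3) = 900.
Solving, L = 125 and K = 27.

L* = 125, K* = 27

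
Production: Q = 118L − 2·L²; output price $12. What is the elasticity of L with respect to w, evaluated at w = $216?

ε = -0.18

From P·MP_L = w with MP_L = 118 − 4L, labor demand is L(w) = (118 − w/12)/4.
dL/dw = −1/(48) = -1/48.
At w = 216, L = 25, so ε = (dL/dw)·(w/L) = (-1/48)·(216/25) = -0.18.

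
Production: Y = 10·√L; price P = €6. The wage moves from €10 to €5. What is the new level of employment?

L* = 36

From P·MP_L = w with MP_L = 5·L^(-1/2), the labor demand is L(w) = (30/w)^(2).
At w = 10: L = 9. At w = 5: L = 36.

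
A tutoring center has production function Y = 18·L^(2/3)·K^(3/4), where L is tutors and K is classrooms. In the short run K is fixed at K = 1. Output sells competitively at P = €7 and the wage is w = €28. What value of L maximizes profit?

L* = 27

With K = 1, MP_L = (2/3)·18·L^(-1/3)·1^(3/4) = 12·L^(-1/3).
Profit maximization for a price taker requires P·MP_L = w: 7·12·L^(-1/3) = 28.
So L^(-1/3) = 1/3, which gives L = 27.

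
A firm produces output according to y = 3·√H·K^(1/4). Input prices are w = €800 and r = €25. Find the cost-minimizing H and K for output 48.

H* = 16, K* = 256

Cost minimization requires the marginal rate of technical substitution to equal the input-price ratio: MP_H/MP_K = w/r.
Here MP_H/MP_K = (1/2)·(K/H)/(1/4) = 2·(K/H). Setting this equal to 800/25 = 32 gives K = 16H.
Substituting into y = 48: 3·H^(1/2)·(16H)^(1/4) = 48.
Solving, H = 16 and K = 256.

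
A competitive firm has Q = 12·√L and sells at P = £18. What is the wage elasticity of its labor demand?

ε = -2

MP_L = (1/2)·12·L^(-1/2), so P·MP_L = w gives 108·L^(-1/2) = w.
Solving, L(w) = (108/w)^(2). This is a constant-elasticity form: L ∝ w^(−2), so ε = −2.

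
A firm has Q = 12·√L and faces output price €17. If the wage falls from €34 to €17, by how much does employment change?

From P·MP_L = w with MP_L = 6·L^(-1/2), the labor demand is L(w) = (102/w)^(2).
At w = 34: L = 9. At w = 17: L = 36.
ΔL = 36 − 9 = 27.

ΔL = 27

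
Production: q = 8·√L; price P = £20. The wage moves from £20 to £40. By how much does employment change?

ΔL = -12

From P·MP_L = w with MP_L = 4·L^(-1/2), the labor demand is L(w) = (80/w)^(2).
At w = 20: L = 16. At w = 40: L = 4.
ΔL = 4 − 16 = -12.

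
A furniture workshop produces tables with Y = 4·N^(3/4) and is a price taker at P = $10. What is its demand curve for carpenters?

N(w) = 810000/w^(4)

MP_N = (3/4)·4·N^(-1/4) = 3·N^(-1/4).
Setting P·MP_N = w: 30·N^(-1/4) = w.
Solving for N: N^(-1/4) = w/30, so N = (30/w)^(4).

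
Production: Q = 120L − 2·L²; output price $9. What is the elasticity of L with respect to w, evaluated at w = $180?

ε = -0.2

From P·MP_L = w with MP_L = 120 − 4L, labor demand is L(w) = (120 − w/9)/4.
dL/dw = −1/(36) = -1/36.
At w = 180, L = 25, so ε = (dL/dw)·(w/L) = (-1/36)·(180/25) = -0.2.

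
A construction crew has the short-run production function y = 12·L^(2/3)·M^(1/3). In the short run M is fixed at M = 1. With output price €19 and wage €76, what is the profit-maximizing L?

With M = 1, MP_L = (2/3)·12·L^(-1/3)·1^(1/3) = 8·L^(-1/3).
Profit maximization for a price taker requires P·MP_L = w: 19·8·L^(-1/3) = 76.
So L^(-1/3) = 0.5, which gives L = 8.

L* = 8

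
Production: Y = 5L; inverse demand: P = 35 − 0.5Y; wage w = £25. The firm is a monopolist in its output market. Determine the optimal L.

L* = 6

Marginal revenue from the inverse demand is MR = 35 − Y.
The marginal product is MP_L = 5.
A monopolist hires until marginal revenue product equals the wage: MR·MP_L = w.
(35 − 5L)·5 = 25, so L = 6.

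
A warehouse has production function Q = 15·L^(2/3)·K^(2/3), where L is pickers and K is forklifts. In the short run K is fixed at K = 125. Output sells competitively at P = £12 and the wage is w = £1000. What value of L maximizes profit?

L* = 27

With K = 125, MP_L = (2/3)·15·L^(-1/3)·125^(2/3) = 250·L^(-1/3).
Profit maximization for a price taker requires P·MP_L = w: 12·250·L^(-1/3) = 1000.
So L^(-1/3) = 1/3, which gives L = 27.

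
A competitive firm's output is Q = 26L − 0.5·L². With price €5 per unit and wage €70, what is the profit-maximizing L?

L* = 12

The marginal product of L is MP_L = 26 − L.
A price-taking firm hires until the value of the marginal product equals the wage: P·MP_L = w, so 5·(26 − L) = 70.
Then 26 − L = 14, giving L = 12.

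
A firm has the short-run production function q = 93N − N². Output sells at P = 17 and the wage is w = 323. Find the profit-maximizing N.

The marginal product of N is MP_N = 93 − 2N.
A price-taking firm hires until the value of the marginal product equals the wage: P·MP_N = w, so 17·(93 − 2N) = 323.
Then 93 − 2N = 19, giving N = 37.

N* = 37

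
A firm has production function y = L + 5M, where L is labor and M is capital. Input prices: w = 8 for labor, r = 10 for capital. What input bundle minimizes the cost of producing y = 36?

The inputs are perfect substitutes, so the firm uses whichever has the lower cost per unit of output.
Cost per unit of output via L is 8; via M it is 2. M is cheaper.
Producing y = 36 with M alone: L = 0, M = 7.2.

L* = 0, M* = 7.2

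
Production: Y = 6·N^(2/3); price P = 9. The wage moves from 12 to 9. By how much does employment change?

ΔN = 37

From P·MP_N = w with MP_N = 4·N^(-1/3), the labor demand is N(w) = (36/w)^(3).
At w = 12: N = 27. At w = 9: N = 64.
ΔN = 64 − 27 = 37.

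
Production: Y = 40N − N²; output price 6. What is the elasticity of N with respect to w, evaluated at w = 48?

ε = -0.25

From P·MP_N = w with MP_N = 40 − 2N, labor demand is N(w) = (40 − w/6)/2.
dN/dw = −1/(12) = -1/12.
At w = 48, N = 16, so ε = (dN/dw)·(w/N) = (-1/12)·(48/16) = -0.25.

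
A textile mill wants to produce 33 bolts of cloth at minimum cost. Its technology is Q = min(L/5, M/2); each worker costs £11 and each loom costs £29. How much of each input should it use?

L* = 165, M* = 66

With a fixed-proportions technology, the cost-minimizing bundle uses no slack in either input: L/5 = M/2 = Q.
So L = 5·33 = 165 and M = 2·33 = 66.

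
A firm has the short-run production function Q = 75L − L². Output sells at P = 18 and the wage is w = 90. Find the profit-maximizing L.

L* = 35

The marginal product of L is MP_L = 75 − 2L.
A price-taking firm hires until the value of the marginal product equals the wage: P·MP_L = w, so 18·(75 − 2L) = 90.
Then 75 − 2L = 5, giving L = 35.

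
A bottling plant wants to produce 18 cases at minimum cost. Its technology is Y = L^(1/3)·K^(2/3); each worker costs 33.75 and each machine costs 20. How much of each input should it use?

Cost minimization requires the marginal rate of technical substitution to equal the input-price ratio: MP_L/MP_K = w/r.
Here MP_L/MP_K = (1/3)·(K/L)/(2/3) = 0.5·(K/L). Setting this equal to 33.75/20 = 1.6875 gives K = 3.375L.
Substituting into Y = 18: L^(1/3)·(3.375L)^(2/3) = 18.
Solving, L = 8 and K = 27.

L* = 8, K* = 27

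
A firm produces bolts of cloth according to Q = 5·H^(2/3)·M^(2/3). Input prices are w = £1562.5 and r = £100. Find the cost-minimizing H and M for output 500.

H* = 8, M* = 125

Cost minimization requires the marginal rate of technical substitution to equal the input-price ratio: MP_H/MP_M = w/r.
Here MP_H/MP_M = (2/3)·(M/H)/(2/3) = (M/H). Setting this equal to 1562.5/100 = 15.625 gives M = 15.625H.
Substituting into Q = 500: 5·H^(2/3)·(15.625H)^(2/3) = 500.
Solving, H = 8 and M = 125.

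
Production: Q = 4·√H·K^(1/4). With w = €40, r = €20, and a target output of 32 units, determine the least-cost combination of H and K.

H* = 16, K* = 16

Cost minimization requires the marginal rate of technical substitution to equal the input-price ratio: MP_H/MP_K = w/r.
Here MP_H/MP_K = (1/2)·(K/H)/(1/4) = 2·(K/H). Setting this equal to 40/20 = 2 gives K = H.
Substituting into Q = 32: 4·H^(1/2)·(H)^(1/4) = 32.
Solving, H = 16 and K = 16.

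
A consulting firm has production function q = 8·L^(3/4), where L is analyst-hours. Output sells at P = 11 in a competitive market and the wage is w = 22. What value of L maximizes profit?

MP_L = (3/4)·8·L^(-1/4) = 6·L^(-1/4).
Profit maximization for a price taker requires P·MP_L = w: 11·6·L^(-1/4) = 22.
So L^(-1/4) = 1/3, which gives L = 81.

L* = 81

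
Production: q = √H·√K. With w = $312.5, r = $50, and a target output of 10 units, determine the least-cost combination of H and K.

H* = 4, K* = 25

Cost minimization requires the marginal rate of technical substitution to equal the input-price ratio: MP_H/MP_K = w/r.
Here MP_H/MP_K = (1/2)·(K/H)/(1/2) = (K/H). Setting this equal to 312.5/50 = 6.25 gives K = 6.25H.
Substituting into q = 10: H^(1/2)·(6.25H)^(1/2) = 10.
Solving, H = 4 and K = 25.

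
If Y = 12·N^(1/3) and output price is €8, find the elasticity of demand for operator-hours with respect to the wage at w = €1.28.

MP_N = (1/3)·12·N^(-2/3), so P·MP_N = w gives 32·N^(-2/3) = w.
Solving, N(w) = (32/w)^(3/2). This is a constant-elasticity form: N ∝ w^(−3/2), so ε = −3/2.

ε = -1.5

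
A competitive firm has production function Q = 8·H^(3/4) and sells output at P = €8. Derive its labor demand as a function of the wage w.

H(w) = 5308416/w^(4)

MP_H = (3/4)·8·H^(-1/4) = 6·H^(-1/4).
Setting P·MP_H = w: 48·H^(-1/4) = w.
Solving for H: H^(-1/4) = w/48, so H = (48/w)^(4).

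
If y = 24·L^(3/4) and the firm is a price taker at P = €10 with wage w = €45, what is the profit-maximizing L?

MP_L = (3/4)·24·L^(-1/4) = 18·L^(-1/4).
Profit maximization for a price taker requires P·MP_L = w: 10·18·L^(-1/4) = 45.
So L^(-1/4) = 0.25, which gives L = 256.

L* = 256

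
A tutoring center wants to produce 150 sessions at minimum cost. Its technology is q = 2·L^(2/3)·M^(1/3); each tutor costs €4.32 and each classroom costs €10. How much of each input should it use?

Cost minimization requires the marginal rate of technical substitution to equal the input-price ratio: MP_L/MP_M = w/r.
Here MP_L/MP_M = (2/3)·(M/L)/(1/3) = 2·(M/L). Setting this equal to 4.32/10 = 0.432 gives M = 0.216L.
Substituting into q = 150: 2·L^(2/3)·(0.216L)^(1/3) = 150.
Solving, L = 125 and M = 27.

L* = 125, M* = 27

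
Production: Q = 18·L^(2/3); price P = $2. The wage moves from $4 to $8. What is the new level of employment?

From P·MP_L = w with MP_L = 12·L^(-1/3), the labor demand is L(w) = (24/w)^(3).
At w = 4: L = 216. At w = 8: L = 27.

L* = 27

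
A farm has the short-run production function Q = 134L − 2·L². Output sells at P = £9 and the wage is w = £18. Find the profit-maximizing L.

L* = 33

The marginal product of L is MP_L = 134 − 4L.
A price-taking firm hires until the value of the marginal product equals the wage: P·MP_L = w, so 9·(134 − 4L) = 18.
Then 134 − 4L = 2, giving L = 33.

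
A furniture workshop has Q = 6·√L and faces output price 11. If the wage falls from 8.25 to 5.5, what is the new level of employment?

From P·MP_L = w with MP_L = 3·L^(-1/2), the labor demand is L(w) = (33/w)^(2).
At w = 8.25: L = 16. At w = 5.5: L = 36.

L* = 36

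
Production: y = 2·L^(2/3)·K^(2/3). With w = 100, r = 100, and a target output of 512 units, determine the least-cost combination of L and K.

Cost minimization requires the marginal rate of technical substitution to equal the input-price ratio: MP_L/MP_K = w/r.
Here MP_L/MP_K = (2/3)·(K/L)/(2/3) = (K/L). Setting this equal to 100/100 = 1 gives K = L.
Substituting into y = 512: 2·L^(2/3)·(L)^(2/3) = 512.
Solving, L = 64 and K = 64.

L* = 64, K* = 64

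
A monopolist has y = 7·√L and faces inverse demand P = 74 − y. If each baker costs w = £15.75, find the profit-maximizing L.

L* = 16

Marginal revenue from the inverse demand is MR = 74 − 2y.
The marginal product is MP_L = 3.5·L^(-1/2).
A monopolist hires until marginal revenue product equals the wage: MR·MP_L = w.
At L, y = 7·√L. Substituting and solving: (74 − 14·√L)·3.5·L^(-1/2) = 15.75 gives L = 16.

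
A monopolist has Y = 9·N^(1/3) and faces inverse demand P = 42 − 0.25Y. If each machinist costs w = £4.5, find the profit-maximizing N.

N* = 64

Marginal revenue from the inverse demand is MR = 42 − 0.5Y.
The marginal product is MP_N = 3·N^(-2/3).
A monopolist hires until marginal revenue product equals the wage: MR·MP_N = w.
At N, Y = 9·N^(1/3). Substituting and solving: (42 − 4.5·N^(1/3))·3·N^(-2/3) = 4.5 gives N = 64.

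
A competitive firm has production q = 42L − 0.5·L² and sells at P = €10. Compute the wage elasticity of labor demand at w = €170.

ε = -0.68

From P·MP_L = w with MP_L = 42 − L, labor demand is L(w) = 42 − w/10.
dL/dw = −1/(10) = -0.1.
At w = 170, L = 25, so ε = (dL/dw)·(w/L) = (-0.1)·(170/25) = -0.68.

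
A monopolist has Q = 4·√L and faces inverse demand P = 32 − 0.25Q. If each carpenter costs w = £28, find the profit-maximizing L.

L* = 4

Marginal revenue from the inverse demand is MR = 32 − 0.5Q.
The marginal product is MP_L = 2·L^(-1/2).
A monopolist hires until marginal revenue product equals the wage: MR·MP_L = w.
At L, Q = 4·√L. Substituting and solving: (32 − 2·√L)·2·L^(-1/2) = 28 gives L = 4.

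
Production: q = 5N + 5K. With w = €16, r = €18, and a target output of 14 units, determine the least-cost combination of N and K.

N* = 2.8, K* = 0

The inputs are perfect substitutes, so the firm uses whichever has the lower cost per unit of output.
Cost per unit of output via N is w/5 = 3.2; via K it is r/5 = 3.6. N is cheaper.
Producing q = 14 with N alone: N = 2.8, K = 0.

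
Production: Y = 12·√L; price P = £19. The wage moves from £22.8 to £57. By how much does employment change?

From P·MP_L = w with MP_L = 6·L^(-1/2), the labor demand is L(w) = (114/w)^(2).
At w = 22.8: L = 25. At w = 57: L = 4.
ΔL = 4 − 25 = -21.

ΔL = -21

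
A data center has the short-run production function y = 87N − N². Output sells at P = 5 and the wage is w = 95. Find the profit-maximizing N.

The marginal product of N is MP_N = 87 − 2N.
A price-taking firm hires until the value of the marginal product equals the wage: P·MP_N = w, so 5·(87 − 2N) = 95.
Then 87 − 2N = 19, giving N = 34.

N* = 34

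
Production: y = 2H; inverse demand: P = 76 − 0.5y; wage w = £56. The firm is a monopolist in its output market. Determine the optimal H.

H* = 24

Marginal revenue from the inverse demand is MR = 76 − y.
The marginal product is MP_H = 2.
A monopolist hires until marginal revenue product equals the wage: MR·MP_H = w.
(76 − 2H)·2 = 56, so H = 24.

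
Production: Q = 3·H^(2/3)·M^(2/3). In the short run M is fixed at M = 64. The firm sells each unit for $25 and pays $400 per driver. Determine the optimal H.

H* = 8

With M = 64, MP_H = (2/3)·3·H^(-1/3)·64^(2/3) = 32·H^(-1/3).
Profit maximization for a price taker requires P·MP_H = w: 25·32·H^(-1/3) = 400.
So H^(-1/3) = 0.5, which gives H = 8.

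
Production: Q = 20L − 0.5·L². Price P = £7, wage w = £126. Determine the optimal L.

The marginal product of L is MP_L = 20 − L.
A price-taking firm hires until the value of the marginal product equals the wage: P·MP_L = w, so 7·(20 − L) = 126.
Then 20 − L = 18, giving L = 2.

L* = 2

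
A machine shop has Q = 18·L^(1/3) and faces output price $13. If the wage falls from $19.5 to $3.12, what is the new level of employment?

From P·MP_L = w with MP_L = 6·L^(-2/3), the labor demand is L(w) = (78/w)^(3/2).
At w = 19.5: L = 8. At w = 3.12: L = 125.

L* = 125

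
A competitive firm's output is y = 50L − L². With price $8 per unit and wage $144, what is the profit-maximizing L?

L* = 16

The marginal product of L is MP_L = 50 − 2L.
A price-taking firm hires until the value of the marginal product equals the wage: P·MP_L = w, so 8·(50 − 2L) = 144.
Then 50 − 2L = 18, giving L = 16.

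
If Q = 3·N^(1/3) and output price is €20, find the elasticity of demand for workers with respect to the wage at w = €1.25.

MP_N = (1/3)·3·N^(-2/3), so P·MP_N = w gives 20·N^(-2/3) = w.
Solving, N(w) = (20/w)^(3/2). This is a constant-elasticity form: N ∝ w^(−3/2), so ε = −3/2.

ε = -1.5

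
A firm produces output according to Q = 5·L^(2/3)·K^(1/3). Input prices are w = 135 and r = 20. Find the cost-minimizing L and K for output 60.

Cost minimization requires the marginal rate of technical substitution to equal the input-price ratio: MP_L/MP_K = w/r.
Here MP_L/MP_K = (2/3)·(K/L)/(1/3) = 2·(K/L). Setting this equal to 135/20 = 6.75 gives K = 3.375L.
Substituting into Q = 60: 5·L^(2/3)·(3.375L)^(1/3) = 60.
Solving, L = 8 and K = 27.

L* = 8, K* = 27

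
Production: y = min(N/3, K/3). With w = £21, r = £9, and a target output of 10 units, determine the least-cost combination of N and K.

With a fixed-proportions technology, the cost-minimizing bundle uses no slack in either input: N/3 = K/3 = y.
So N = 3·10 = 30 and K = 3·10 = 30.

N* = 30, K* = 30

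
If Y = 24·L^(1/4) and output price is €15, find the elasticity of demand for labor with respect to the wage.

ε = -4/3

MP_L = (1/4)·24·L^(-3/4), so P·MP_L = w gives 90·L^(-3/4) = w.
Solving, L(w) = (90/w)^(4/3). This is a constant-elasticity form: L ∝ w^(−4/3), so ε = −4/3.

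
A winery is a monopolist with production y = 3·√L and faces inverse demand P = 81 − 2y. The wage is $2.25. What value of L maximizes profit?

L* = 36

Marginal revenue from the inverse demand is MR = 81 − 4y.
The marginal product is MP_L = 1.5·L^(-1/2).
A monopolist hires until marginal revenue product equals the wage: MR·MP_L = w.
At L, y = 3·√L. Substituting and solving: (81 − 12·√L)·1.5·L^(-1/2) = 2.25 gives L = 36.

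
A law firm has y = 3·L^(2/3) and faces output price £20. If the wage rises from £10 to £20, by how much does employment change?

ΔL = -56

From P·MP_L = w with MP_L = 2·L^(-1/3), the labor demand is L(w) = (40/w)^(3).
At w = 10: L = 64. At w = 20: L = 8.
ΔL = 8 − 64 = -56.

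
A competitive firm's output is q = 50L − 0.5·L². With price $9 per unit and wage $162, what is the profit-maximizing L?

The marginal product of L is MP_L = 50 − L.
A price-taking firm hires until the value of the marginal product equals the wage: P·MP_L = w, so 9·(50 − L) = 162.
Then 50 − L = 18, giving L = 32.

L* = 32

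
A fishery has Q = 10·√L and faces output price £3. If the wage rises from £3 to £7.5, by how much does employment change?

From P·MP_L = w with MP_L = 5·L^(-1/2), the labor demand is L(w) = (15/w)^(2).
At w = 3: L = 25. At w = 7.5: L = 4.
ΔL = 4 − 25 = -21.

ΔL = -21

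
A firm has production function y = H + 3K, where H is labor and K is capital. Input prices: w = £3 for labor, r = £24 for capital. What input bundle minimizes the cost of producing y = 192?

The inputs are perfect substitutes, so the firm uses whichever has the lower cost per unit of output.
Cost per unit of output via H is 3; via K it is 8. H is cheaper.
Producing y = 192 with H alone: H = 192, K = 0.

H* = 192, K* = 0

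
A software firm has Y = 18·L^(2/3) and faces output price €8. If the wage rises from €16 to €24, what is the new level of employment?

L* = 64

From P·MP_L = w with MP_L = 12·L^(-1/3), the labor demand is L(w) = (96/w)^(3).
At w = 16: L = 216. At w = 24: L = 64.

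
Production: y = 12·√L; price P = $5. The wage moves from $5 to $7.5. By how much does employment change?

ΔL = -20

From P·MP_L = w with MP_L = 6·L^(-1/2), the labor demand is L(w) = (30/w)^(2).
At w = 5: L = 36. At w = 7.5: L = 16.
ΔL = 16 − 36 = -20.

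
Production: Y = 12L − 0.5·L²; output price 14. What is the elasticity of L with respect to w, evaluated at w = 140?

ε = -5

From P·MP_L = w with MP_L = 12 − L, labor demand is L(w) = 12 − w/14.
dL/dw = −1/(14) = -1/14.
At w = 140, L = 2, so ε = (dL/dw)·(w/L) = (-1/14)·(140/2) = -5.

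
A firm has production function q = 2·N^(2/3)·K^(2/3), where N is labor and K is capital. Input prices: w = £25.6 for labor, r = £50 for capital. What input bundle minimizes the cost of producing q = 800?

N* = 125, K* = 64

Cost minimization requires the marginal rate of technical substitution to equal the input-price ratio: MP_N/MP_K = w/r.
Here MP_N/MP_K = (2/3)·(K/N)/(2/3) = (K/N). Setting this equal to 25.6/50 = 0.512 gives K = 0.512N.
Substituting into q = 800: 2·N^(2/3)·(0.512N)^(2/3) = 800.
Solving, N = 125 and K = 64.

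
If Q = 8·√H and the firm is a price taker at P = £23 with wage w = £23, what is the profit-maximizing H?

MP_H = (1/2)·8·H^(-1/2) = 4·H^(-1/2).
Profit maximization for a price taker requires P·MP_H = w: 23·4·H^(-1/2) = 23.
So H^(-1/2) = 0.25, which gives H = 16.

H* = 16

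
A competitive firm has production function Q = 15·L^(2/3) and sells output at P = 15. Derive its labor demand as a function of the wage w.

L(w) = 3375000/w³

MP_L = (2/3)·15·L^(-1/3) = 10·L^(-1/3).
Setting P·MP_L = w: 150·L^(-1/3) = w.
Solving for L: L^(-1/3) = w/150, so L = (150/w)^(3).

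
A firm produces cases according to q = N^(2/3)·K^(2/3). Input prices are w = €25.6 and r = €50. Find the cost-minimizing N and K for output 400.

N* = 125, K* = 64

Cost minimization requires the marginal rate of technical substitution to equal the input-price ratio: MP_N/MP_K = w/r.
Here MP_N/MP_K = (2/3)·(K/N)/(2/3) = (K/N). Setting this equal to 25.6/50 = 0.512 gives K = 0.512N.
Substituting into q = 400: N^(2/3)·(0.512N)^(2/3) = 400.
Solving, N = 125 and K = 64.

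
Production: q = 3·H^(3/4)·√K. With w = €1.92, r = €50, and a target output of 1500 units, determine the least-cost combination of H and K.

H* = 625, K* = 16

Cost minimization requires the marginal rate of technical substitution to equal the input-price ratio: MP_H/MP_K = w/r.
Here MP_H/MP_K = (3/4)·(K/H)/(1/2) = 1.5·(K/H). Setting this equal to 1.92/50 = 0.0384 gives K = 0.0256H.
Substituting into q = 1500: 3·H^(3/4)·(0.0256H)^(1/2) = 1500.
Solving, H = 625 and K = 16.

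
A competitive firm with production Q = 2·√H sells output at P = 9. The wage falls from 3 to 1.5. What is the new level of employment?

H* = 36

From P·MP_H = w with MP_H = H^(-1/2), the labor demand is H(w) = (9/w)^(2).
At w = 3: H = 9. At w = 1.5: H = 36.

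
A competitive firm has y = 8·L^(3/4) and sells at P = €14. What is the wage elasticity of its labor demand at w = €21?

ε = -4

MP_L = (3/4)·8·L^(-1/4), so P·MP_L = w gives 84·L^(-1/4) = w.
Solving, L(w) = (84/w)^(4). This is a constant-elasticity form: L ∝ w^(−4), so ε = −4.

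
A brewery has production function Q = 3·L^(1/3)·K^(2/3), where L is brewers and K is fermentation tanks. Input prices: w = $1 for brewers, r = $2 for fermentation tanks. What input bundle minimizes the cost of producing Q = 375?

Cost minimization requires the marginal rate of technical substitution to equal the input-price ratio: MP_L/MP_K = w/r.
Here MP_L/MP_K = (1/3)·(K/L)/(2/3) = 0.5·(K/L). Setting this equal to 1/2 = 0.5 gives K = L.
Substituting into Q = 375: 3·L^(1/3)·(L)^(2/3) = 375.
Solving, L = 125 and K = 125.

L* = 125, K* = 125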